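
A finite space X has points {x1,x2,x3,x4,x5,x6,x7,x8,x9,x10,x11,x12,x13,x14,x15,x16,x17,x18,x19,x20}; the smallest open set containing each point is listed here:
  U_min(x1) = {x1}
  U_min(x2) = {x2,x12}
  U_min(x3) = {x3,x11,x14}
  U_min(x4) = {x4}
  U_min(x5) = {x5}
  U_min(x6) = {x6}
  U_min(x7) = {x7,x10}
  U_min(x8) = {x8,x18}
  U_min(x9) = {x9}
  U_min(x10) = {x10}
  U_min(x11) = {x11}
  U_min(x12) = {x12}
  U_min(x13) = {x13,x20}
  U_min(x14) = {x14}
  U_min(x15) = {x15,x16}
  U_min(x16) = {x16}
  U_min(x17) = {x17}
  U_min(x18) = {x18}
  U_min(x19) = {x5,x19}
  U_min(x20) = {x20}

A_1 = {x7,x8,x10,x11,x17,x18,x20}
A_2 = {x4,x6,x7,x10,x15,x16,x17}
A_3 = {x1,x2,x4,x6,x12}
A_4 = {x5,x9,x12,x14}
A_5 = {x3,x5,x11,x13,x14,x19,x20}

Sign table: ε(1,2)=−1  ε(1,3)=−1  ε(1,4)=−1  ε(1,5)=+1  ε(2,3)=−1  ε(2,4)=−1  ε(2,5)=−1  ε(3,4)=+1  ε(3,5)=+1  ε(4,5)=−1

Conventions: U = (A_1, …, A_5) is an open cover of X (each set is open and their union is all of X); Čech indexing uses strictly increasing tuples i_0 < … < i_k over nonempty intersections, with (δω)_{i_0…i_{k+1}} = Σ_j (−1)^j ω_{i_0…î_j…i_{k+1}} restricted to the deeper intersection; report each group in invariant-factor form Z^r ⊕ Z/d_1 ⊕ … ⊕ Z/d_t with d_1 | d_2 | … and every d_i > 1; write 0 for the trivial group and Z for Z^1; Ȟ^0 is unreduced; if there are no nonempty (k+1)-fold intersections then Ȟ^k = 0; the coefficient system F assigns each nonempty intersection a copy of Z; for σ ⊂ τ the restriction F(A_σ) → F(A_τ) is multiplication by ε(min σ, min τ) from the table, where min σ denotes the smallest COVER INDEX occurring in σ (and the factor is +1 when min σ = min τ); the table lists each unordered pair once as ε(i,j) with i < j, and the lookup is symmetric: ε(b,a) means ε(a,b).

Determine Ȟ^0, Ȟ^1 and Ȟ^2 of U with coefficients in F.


nonempty intersections:
  A12={x7,x10,x17} A15={x11,x20} A23={x4,x6} A34={x12} A45={x5,x14}
C dims 5,5; δ0: rk 5, SNF 1^4·2
Ȟ^0: (5−5)−0=0 ⇒ 0
Ȟ^1: (5−0)−5=0 plus torsion [2] ⇒ Z/2
Ȟ^2: (0−0)−0=0 ⇒ 0

Ȟ^0 ≅ 0,  Ȟ^1 ≅ Z/2,  Ȟ^2 ≅ 0


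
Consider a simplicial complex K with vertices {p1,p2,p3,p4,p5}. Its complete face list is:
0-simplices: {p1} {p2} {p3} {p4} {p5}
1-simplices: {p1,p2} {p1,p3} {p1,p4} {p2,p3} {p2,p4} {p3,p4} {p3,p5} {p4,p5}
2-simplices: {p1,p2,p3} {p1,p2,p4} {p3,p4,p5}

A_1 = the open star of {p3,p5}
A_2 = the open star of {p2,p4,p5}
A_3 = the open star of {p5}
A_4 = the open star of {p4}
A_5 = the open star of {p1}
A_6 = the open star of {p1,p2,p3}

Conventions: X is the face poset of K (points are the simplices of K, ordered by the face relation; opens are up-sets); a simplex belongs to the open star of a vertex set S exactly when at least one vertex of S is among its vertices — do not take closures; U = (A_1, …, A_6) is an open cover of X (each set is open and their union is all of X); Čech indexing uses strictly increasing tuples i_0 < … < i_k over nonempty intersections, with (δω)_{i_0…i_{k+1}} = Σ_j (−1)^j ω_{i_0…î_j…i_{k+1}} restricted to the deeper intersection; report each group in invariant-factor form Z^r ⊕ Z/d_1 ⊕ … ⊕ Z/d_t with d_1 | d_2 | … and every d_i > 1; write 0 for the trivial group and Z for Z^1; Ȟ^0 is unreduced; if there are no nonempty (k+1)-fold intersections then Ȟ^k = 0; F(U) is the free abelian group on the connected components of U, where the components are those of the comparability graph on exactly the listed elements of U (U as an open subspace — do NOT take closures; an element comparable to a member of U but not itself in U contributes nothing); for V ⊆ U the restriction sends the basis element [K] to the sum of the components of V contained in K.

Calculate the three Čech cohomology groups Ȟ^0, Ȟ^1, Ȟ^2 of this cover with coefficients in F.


intersection data:
  A1={{p3},{p5},{p1,p3},{p2,p3},{p3,p4},{p3,p5},{p4,p5},{p1,p2,p3},{p3,p4,p5}} A2={{p2},{p4},{p5},{p1,p2},{p1,p4},{p2,p3},{p2,p4},{p3,p4},{p3,p5},{p4,p5},{p1,p2,p3},{p1,p2,p4},{p3,p4,p5}} A3={{p5},{p3,p5},{p4,p5},{p3,p4,p5}} A4={{p4},{p1,p4},{p2,p4},{p3,p4},{p4,p5},{p1,p2,p4},{p3,p4,p5}} A5={{p1},{p1,p2},{p1,p3},{p1,p4},{p1,p2,p3},{p1,p2,p4}} A6={{p1},{p2},{p3},{p1,p2},{p1,p3},{p1,p4},{p2,p3},{p2,p4},{p3,p4},{p3,p5},{p1,p2,p3},{p1,p2,p4},{p3,p4,p5}}
  A12={{p5},{p2,p3},{p3,p4},{p3,p5},{p4,p5},{p1,p2,p3},{p3,p4,p5}} A13={{p5},{p3,p5},{p4,p5},{p3,p4,p5}} A14={{p3,p4},{p4,p5},{p3,p4,p5}} A15={{p1,p3},{p1,p2,p3}} A16={{p3},{p1,p3},{p2,p3},{p3,p4},{p3,p5},{p1,p2,p3},{p3,p4,p5}} A23={{p5},{p3,p5},{p4,p5},{p3,p4,p5}} A24={{p4},{p1,p4},{p2,p4},{p3,p4},{p4,p5},{p1,p2,p4},{p3,p4,p5}} A25={{p1,p2},{p1,p4},{p1,p2,p3},{p1,p2,p4}} A26={{p2},{p1,p2},{p1,p4},{p2,p3},{p2,p4},{p3,p4},{p3,p5},{p1,p2,p3},{p1,p2,p4},{p3,p4,p5}} A34={{p4,p5},{p3,p4,p5}} A36={{p3,p5},{p3,p4,p5}} A45={{p1,p4},{p1,p2,p4}} A46={{p1,p4},{p2,p4},{p3,p4},{p1,p2,p4},{p3,p4,p5}} A56={{p1},{p1,p2},{p1,p3},{p1,p4},{p1,p2,p3},{p1,p2,p4}}
  A123={{p5},{p3,p5},{p4,p5},{p3,p4,p5}} A124={{p3,p4},{p4,p5},{p3,p4,p5}} A125={{p1,p2,p3}} A126={{p2,p3},{p3,p4},{p3,p5},{p1,p2,p3},{p3,p4,p5}} A134={{p4,p5},{p3,p4,p5}} A136={{p3,p5},{p3,p4,p5}} A146={{p3,p4},{p3,p4,p5}} A156={{p1,p3},{p1,p2,p3}} A234={{p4,p5},{p3,p4,p5}} A236={{p3,p5},{p3,p4,p5}} A245={{p1,p4},{p1,p2,p4}} A246={{p1,p4},{p2,p4},{p3,p4},{p1,p2,p4},{p3,p4,p5}} A256={{p1,p2},{p1,p4},{p1,p2,p3},{p1,p2,p4}} A346={{p3,p4,p5}} A456={{p1,p4},{p1,p2,p4}}
  A1234={{p4,p5},{p3,p4,p5}} A1236={{p3,p5},{p3,p4,p5}} A1246={{p3,p4},{p3,p4,p5}} A1256={{p1,p2,p3}} A1346={{p3,p4,p5}} A2346={{p3,p4,p5}} A2456={{p1,p4},{p1,p2,p4}}
  A12346={{p3,p4,p5}}
components per intersection:
  A1: {{p3},{p5},{p1,p3},{p2,p3},{p3,p4},{p3,p5},{p4,p5},{p1,p2,p3},{p3,p4,p5}}
  A2: {{p2},{p4},{p5},{p1,p2},{p1,p4},{p2,p3},{p2,p4},{p3,p4},{p3,p5},{p4,p5},{p1,p2,p3},{p1,p2,p4},{p3,p4,p5}}
  A3: {{p5},{p3,p5},{p4,p5},{p3,p4,p5}}
  A4: {{p4},{p1,p4},{p2,p4},{p3,p4},{p4,p5},{p1,p2,p4},{p3,p4,p5}}
  A5: {{p1},{p1,p2},{p1,p3},{p1,p4},{p1,p2,p3},{p1,p2,p4}}
  A6: {{p1},{p2},{p3},{p1,p2},{p1,p3},{p1,p4},{p2,p3},{p2,p4},{p3,p4},{p3,p5},{p1,p2,p3},{p1,p2,p4},{p3,p4,p5}}
  A12: {{p5},{p3,p4},{p3,p5},{p4,p5},{p3,p4,p5}} {{p2,p3},{p1,p2,p3}}
  A13: {{p5},{p3,p5},{p4,p5},{p3,p4,p5}}
  A14: {{p3,p4},{p4,p5},{p3,p4,p5}}
  A15: {{p1,p3},{p1,p2,p3}}
  A16: {{p3},{p1,p3},{p2,p3},{p3,p4},{p3,p5},{p1,p2,p3},{p3,p4,p5}}
  A23: {{p5},{p3,p5},{p4,p5},{p3,p4,p5}}
  A24: {{p4},{p1,p4},{p2,p4},{p3,p4},{p4,p5},{p1,p2,p4},{p3,p4,p5}}
  A25: {{p1,p2},{p1,p4},{p1,p2,p3},{p1,p2,p4}}
  A26: {{p2},{p1,p2},{p1,p4},{p2,p3},{p2,p4},{p1,p2,p3},{p1,p2,p4}} {{p3,p4},{p3,p5},{p3,p4,p5}}
  A34: {{p4,p5},{p3,p4,p5}}
  A36: {{p3,p5},{p3,p4,p5}}
  A45: {{p1,p4},{p1,p2,p4}}
  A46: {{p1,p4},{p2,p4},{p1,p2,p4}} {{p3,p4},{p3,p4,p5}}
  A56: {{p1},{p1,p2},{p1,p3},{p1,p4},{p1,p2,p3},{p1,p2,p4}}
  A123: {{p5},{p3,p5},{p4,p5},{p3,p4,p5}}
  A124: {{p3,p4},{p4,p5},{p3,p4,p5}}
  A125: {{p1,p2,p3}}
  A126: {{p2,p3},{p1,p2,p3}} {{p3,p4},{p3,p5},{p3,p4,p5}}
  A134: {{p4,p5},{p3,p4,p5}}
  A136: {{p3,p5},{p3,p4,p5}}
  A146: {{p3,p4},{p3,p4,p5}}
  A156: {{p1,p3},{p1,p2,p3}}
  A234: {{p4,p5},{p3,p4,p5}}
  A236: {{p3,p5},{p3,p4,p5}}
  A245: {{p1,p4},{p1,p2,p4}}
  A246: {{p1,p4},{p2,p4},{p1,p2,p4}} {{p3,p4},{p3,p4,p5}}
  A256: {{p1,p2},{p1,p4},{p1,p2,p3},{p1,p2,p4}}
  A346: {{p3,p4,p5}}
  A456: {{p1,p4},{p1,p2,p4}}
  A1234: {{p4,p5},{p3,p4,p5}}
  A1236: {{p3,p5},{p3,p4,p5}}
  A1246: {{p3,p4},{p3,p4,p5}}
  A1256: {{p1,p2,p3}}
  A1346: {{p3,p4,p5}}
  A2346: {{p3,p4,p5}}
  A2456: {{p1,p4},{p1,p2,p4}}
  A12346: {{p3,p4,p5}}
C dims 6,17,17,7; δ0: rk 5, SNF 1^5; δ1: rk 11, SNF 1^11; δ2: rk 6, SNF 1^6
Ȟ^0 = (6 − 5) − 0 = 1, so Ȟ^0 ≅ Z
Ȟ^1 = (17 − 11) − 5 = 1, so Ȟ^1 ≅ Z
Ȟ^2 = (17 − 6) − 11 = 0, so Ȟ^2 ≅ 0

Ȟ^0 ≅ Z,  Ȟ^1 ≅ Z,  Ȟ^2 ≅ 0


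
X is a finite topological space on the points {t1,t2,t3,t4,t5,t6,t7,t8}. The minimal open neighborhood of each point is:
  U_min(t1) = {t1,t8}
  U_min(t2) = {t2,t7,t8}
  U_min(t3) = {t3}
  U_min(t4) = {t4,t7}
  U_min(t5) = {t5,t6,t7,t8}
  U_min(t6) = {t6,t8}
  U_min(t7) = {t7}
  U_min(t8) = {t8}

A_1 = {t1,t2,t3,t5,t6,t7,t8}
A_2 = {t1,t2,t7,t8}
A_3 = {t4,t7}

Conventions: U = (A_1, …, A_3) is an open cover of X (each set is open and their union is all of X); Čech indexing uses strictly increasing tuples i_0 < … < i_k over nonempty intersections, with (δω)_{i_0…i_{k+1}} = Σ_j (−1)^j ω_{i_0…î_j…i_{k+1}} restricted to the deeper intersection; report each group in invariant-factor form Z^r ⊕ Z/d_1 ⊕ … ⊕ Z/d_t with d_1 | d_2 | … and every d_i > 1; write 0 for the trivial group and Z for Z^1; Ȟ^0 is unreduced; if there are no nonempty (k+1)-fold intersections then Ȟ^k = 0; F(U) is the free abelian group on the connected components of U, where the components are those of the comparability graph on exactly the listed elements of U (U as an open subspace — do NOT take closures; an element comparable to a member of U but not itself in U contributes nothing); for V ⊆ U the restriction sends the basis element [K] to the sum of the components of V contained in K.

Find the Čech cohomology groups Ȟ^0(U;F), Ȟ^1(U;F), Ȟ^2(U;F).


Ȟ^0 ≅ Z^2; Ȟ^1 ≅ 0; Ȟ^2 ≅ 0

cover nerve:
  A12={t1,t2,t7,t8} A13={t7} A23={t7}
  A123={t7}
components per intersection:
  A1: {t1,t2,t5,t6,t7,t8} {t3}
  A2: {t1,t2,t7,t8}
  A3: {t4,t7}
  A12: {t1,t2,t7,t8}
  A13: {t7}
  A23: {t7}
  A123: {t7}
C dims 4,3,1; δ0: rk 2, SNF 1^2; δ1: rk 1, SNF 1^1
Ȟ^0: (4−2)−0=2 ⇒ Z^2
Ȟ^1: (3−1)−2=0 ⇒ 0
Ȟ^2: (1−0)−1=0 ⇒ 0


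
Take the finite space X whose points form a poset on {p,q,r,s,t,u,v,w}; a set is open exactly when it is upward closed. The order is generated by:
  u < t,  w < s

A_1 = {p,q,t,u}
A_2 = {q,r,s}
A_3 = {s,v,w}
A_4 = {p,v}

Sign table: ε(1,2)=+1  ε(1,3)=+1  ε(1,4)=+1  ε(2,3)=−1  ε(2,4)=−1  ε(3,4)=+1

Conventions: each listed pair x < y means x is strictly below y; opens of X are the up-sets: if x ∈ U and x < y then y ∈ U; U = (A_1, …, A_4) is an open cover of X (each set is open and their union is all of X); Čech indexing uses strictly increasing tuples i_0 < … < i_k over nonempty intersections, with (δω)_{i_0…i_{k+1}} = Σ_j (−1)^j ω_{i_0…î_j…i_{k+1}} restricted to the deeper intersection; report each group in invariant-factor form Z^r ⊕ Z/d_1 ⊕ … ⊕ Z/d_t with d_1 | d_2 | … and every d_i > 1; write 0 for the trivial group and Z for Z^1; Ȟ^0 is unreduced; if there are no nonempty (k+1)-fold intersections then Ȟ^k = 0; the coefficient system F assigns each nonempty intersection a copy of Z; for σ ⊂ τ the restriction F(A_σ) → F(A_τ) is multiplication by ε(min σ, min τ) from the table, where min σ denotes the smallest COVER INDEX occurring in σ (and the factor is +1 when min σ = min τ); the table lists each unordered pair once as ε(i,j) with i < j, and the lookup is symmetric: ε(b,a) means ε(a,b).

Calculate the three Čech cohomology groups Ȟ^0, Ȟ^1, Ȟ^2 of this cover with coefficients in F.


nonempty overlaps:
  A12={q} A14={p} A23={s} A34={v}
C dims 4,4; δ0: rk 4, SNF 1^3·2
degree 0: 4−4−0 = 0 → Ȟ^0 ≅ 0
degree 1: 4−0−4 = 0 plus torsion [2] → Ȟ^1 ≅ Z/2
degree 2: 0−0−0 = 0 → Ȟ^2 ≅ 0

Ȟ^0 = 0; Ȟ^1 = Z/2; Ȟ^2 = 0


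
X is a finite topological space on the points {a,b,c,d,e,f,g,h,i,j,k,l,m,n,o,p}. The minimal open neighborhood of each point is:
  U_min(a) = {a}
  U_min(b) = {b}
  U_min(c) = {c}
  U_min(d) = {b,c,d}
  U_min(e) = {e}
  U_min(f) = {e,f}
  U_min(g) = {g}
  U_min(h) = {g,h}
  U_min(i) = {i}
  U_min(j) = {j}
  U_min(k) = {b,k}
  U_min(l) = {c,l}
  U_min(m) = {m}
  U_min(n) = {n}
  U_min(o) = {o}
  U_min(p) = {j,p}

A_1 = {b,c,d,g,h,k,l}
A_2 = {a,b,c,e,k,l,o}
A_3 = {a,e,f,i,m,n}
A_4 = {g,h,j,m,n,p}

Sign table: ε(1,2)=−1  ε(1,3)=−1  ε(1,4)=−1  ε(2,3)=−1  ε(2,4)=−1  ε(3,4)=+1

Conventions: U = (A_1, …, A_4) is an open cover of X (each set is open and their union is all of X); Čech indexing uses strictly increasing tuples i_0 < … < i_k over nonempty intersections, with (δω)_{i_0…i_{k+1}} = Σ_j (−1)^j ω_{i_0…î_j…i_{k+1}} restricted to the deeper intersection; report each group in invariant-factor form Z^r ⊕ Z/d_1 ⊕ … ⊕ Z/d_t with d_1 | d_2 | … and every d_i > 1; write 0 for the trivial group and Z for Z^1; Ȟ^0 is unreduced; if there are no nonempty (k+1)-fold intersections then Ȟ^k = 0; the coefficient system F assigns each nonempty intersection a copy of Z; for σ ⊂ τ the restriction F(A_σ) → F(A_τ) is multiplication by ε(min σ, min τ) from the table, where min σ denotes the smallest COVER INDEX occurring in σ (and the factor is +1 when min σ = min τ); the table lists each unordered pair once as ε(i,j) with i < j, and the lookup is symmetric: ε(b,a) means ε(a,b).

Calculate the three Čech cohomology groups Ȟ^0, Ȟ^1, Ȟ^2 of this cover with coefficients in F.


Ȟ^0(U;F) ≅ 0, Ȟ^1(U;F) ≅ Z/2, Ȟ^2(U;F) ≅ 0

cover nerve:
  A12={b,c,k,l} A14={g,h} A23={a,e} A34={m,n}
C dims 4,4; δ0: rk 4, SNF 1^3·2
Ȟ^0: (4−4)−0=0 ⇒ 0
Ȟ^1: (4−0)−4=0 plus torsion [2] ⇒ Z/2
Ȟ^2: (0−0)−0=0 ⇒ 0


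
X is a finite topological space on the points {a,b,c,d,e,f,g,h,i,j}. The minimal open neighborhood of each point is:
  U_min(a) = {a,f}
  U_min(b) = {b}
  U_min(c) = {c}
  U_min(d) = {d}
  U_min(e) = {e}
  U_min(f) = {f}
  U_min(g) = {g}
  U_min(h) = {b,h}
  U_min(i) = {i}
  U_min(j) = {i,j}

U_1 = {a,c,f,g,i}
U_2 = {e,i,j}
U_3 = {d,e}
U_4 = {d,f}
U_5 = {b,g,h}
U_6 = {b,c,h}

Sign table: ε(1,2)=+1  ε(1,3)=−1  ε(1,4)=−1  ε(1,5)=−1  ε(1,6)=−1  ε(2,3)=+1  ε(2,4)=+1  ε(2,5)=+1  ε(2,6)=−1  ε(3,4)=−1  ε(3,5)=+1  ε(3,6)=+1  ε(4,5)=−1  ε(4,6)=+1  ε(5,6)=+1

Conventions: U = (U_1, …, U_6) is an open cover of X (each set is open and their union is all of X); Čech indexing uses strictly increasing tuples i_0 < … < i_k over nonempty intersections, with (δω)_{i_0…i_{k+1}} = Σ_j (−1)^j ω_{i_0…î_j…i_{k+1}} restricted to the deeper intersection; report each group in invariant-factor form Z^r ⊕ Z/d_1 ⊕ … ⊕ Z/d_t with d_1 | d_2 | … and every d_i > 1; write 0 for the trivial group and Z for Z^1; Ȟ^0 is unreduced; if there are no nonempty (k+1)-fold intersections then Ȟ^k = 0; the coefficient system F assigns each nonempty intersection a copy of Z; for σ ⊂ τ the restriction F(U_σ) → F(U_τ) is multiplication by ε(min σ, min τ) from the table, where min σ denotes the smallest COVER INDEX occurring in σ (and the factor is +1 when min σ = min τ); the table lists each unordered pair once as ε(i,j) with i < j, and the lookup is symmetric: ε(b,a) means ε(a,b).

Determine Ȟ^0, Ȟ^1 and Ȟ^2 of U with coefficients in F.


intersection data:
  U12={i} U14={f} U15={g} U16={c} U23={e} U34={d} U56={b,h}
C dims 6,7; δ0: rk 5, SNF 1^5
Ȟ^0 = (6 − 5) − 0 = 1, so Ȟ^0 ≅ Z
Ȟ^1 = (7 − 0) − 5 = 2, so Ȟ^1 ≅ Z^2
Ȟ^2 = (0 − 0) − 0 = 0, so Ȟ^2 ≅ 0

Ȟ^0 = Z; Ȟ^1 = Z^2; Ȟ^2 = 0


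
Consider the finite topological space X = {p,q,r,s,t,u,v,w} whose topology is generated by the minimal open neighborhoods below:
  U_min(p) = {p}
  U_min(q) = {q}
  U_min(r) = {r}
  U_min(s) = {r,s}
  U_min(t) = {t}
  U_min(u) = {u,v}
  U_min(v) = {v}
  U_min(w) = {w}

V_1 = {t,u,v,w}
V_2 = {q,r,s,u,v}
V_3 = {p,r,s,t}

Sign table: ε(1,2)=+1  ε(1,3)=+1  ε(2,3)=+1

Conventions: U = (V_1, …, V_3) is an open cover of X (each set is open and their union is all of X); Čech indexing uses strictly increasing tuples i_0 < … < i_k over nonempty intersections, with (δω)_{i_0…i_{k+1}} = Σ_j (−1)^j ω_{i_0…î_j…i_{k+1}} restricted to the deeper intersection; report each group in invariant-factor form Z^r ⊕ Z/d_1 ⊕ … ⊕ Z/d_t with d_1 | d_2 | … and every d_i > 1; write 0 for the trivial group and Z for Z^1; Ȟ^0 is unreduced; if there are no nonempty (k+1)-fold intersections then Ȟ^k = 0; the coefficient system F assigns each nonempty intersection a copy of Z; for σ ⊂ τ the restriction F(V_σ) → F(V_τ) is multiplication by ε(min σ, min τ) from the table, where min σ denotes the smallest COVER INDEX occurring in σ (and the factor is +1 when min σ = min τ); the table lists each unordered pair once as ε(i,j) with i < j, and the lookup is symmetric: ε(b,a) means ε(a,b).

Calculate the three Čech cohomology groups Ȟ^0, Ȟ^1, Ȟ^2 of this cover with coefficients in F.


nerve of the cover:
  V12={u,v} V13={t} V23={r,s}
C dims 3,3; δ0: rk 2, SNF 1^2
Ȟ^0 = (3 − 2) − 0 = 1, so Ȟ^0 ≅ Z
Ȟ^1 = (3 − 0) − 2 = 1, so Ȟ^1 ≅ Z
Ȟ^2 = (0 − 0) − 0 = 0, so Ȟ^2 ≅ 0

Ȟ^0 ≅ Z, Ȟ^1 ≅ Z and Ȟ^2 ≅ 0


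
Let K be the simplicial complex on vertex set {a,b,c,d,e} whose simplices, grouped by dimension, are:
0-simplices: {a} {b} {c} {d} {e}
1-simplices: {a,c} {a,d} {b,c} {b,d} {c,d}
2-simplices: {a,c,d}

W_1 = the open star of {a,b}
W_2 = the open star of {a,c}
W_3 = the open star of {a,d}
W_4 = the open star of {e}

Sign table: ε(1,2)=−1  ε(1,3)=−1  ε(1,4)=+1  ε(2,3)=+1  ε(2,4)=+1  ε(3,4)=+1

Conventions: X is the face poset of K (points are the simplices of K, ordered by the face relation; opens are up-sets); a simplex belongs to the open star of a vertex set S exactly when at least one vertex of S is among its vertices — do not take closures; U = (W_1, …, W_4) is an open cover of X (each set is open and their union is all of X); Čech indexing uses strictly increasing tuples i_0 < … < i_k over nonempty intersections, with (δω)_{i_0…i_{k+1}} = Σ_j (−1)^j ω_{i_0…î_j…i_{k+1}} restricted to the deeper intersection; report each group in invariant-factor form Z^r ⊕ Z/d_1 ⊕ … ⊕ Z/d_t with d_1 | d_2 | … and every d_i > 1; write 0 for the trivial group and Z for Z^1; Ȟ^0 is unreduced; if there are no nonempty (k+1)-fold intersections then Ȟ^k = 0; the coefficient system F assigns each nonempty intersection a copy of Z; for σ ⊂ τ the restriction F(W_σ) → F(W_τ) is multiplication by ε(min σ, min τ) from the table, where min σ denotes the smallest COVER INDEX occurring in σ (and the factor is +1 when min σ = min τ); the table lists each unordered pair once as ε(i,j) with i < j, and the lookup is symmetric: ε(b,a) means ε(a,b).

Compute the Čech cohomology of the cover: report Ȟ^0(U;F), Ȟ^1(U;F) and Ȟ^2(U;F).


Ȟ^0(U;F) ≅ Z^2; Ȟ^1(U;F) ≅ 0; Ȟ^2(U;F) ≅ 0

nerve simplices:
  W1={{a},{b},{a,c},{a,d},{b,c},{b,d},{a,c,d}} W2={{a},{c},{a,c},{a,d},{b,c},{c,d},{a,c,d}} W3={{a},{d},{a,c},{a,d},{b,d},{c,d},{a,c,d}} W4={{e}}
  W12={{a},{a,c},{a,d},{b,c},{a,c,d}} W13={{a},{a,c},{a,d},{b,d},{a,c,d}} W23={{a},{a,c},{a,d},{c,d},{a,c,d}}
  W123={{a},{a,c},{a,d},{a,c,d}}
C dims 4,3,1; δ0: rk 2, SNF 1^2; δ1: rk 1, SNF 1^1
degree 0: 4−2−0 = 2 → Ȟ^0 ≅ Z^2
degree 1: 3−1−2 = 0 → Ȟ^1 ≅ 0
degree 2: 1−0−1 = 0 → Ȟ^2 ≅ 0


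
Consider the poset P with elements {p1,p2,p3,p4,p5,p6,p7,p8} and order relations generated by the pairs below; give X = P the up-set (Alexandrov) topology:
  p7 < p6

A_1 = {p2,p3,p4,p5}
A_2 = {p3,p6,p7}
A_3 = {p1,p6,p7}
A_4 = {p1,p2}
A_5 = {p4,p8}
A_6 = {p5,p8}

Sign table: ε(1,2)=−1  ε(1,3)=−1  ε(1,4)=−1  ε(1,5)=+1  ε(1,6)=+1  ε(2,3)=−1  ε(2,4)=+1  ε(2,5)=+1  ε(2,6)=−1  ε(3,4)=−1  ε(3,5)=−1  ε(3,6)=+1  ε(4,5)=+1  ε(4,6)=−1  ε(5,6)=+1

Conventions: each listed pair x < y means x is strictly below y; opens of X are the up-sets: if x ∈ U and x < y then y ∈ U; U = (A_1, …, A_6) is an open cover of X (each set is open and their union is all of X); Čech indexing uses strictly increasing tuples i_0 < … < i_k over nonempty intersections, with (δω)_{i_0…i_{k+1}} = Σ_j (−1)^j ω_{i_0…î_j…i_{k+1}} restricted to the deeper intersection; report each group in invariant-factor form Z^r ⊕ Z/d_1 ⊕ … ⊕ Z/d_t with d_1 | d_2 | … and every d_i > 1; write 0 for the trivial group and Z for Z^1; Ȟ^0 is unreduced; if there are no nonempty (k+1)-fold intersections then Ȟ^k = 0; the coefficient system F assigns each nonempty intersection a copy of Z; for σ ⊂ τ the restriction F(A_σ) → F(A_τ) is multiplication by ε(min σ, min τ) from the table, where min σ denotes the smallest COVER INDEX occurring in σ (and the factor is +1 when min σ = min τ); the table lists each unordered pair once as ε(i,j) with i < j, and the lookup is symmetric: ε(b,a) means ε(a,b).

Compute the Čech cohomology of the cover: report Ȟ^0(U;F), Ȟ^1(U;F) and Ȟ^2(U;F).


cover nerve:
  A12={p3} A14={p2} A15={p4} A16={p5} A23={p6,p7} A34={p1} A56={p8}
C dims 6,7; δ0: rk 5, SNF 1^5
Ȟ^0: (6−5)−0=1 ⇒ Z
Ȟ^1: (7−0)−5=2 ⇒ Z^2
Ȟ^2: (0−0)−0=0 ⇒ 0

Ȟ^0 ≅ Z, Ȟ^1 ≅ Z^2, Ȟ^2 ≅ 0


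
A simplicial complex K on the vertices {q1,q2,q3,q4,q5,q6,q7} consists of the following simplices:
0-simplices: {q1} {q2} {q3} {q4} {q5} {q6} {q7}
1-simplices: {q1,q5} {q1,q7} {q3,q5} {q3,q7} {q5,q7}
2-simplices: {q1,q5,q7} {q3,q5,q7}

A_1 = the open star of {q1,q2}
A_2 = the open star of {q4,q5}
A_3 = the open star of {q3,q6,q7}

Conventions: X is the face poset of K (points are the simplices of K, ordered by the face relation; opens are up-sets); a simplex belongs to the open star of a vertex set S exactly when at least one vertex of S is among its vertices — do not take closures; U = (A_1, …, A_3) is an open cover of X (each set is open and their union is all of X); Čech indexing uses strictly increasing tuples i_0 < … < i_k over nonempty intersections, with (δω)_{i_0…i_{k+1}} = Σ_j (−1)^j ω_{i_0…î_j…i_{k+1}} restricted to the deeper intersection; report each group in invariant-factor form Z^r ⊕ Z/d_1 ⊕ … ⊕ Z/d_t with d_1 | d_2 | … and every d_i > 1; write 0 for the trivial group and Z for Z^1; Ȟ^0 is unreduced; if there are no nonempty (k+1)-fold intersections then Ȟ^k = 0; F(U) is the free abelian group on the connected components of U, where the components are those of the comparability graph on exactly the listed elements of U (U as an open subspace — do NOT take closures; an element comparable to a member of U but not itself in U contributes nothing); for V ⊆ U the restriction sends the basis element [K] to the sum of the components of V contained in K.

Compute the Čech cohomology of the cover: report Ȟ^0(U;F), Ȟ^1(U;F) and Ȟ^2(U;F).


Ȟ^0 ≅ Z^4, Ȟ^1 ≅ 0 and Ȟ^2 ≅ 0

nerve simplices:
  A1={{q1},{q2},{q1,q5},{q1,q7},{q1,q5,q7}} A2={{q4},{q5},{q1,q5},{q3,q5},{q5,q7},{q1,q5,q7},{q3,q5,q7}} A3={{q3},{q6},{q7},{q1,q7},{q3,q5},{q3,q7},{q5,q7},{q1,q5,q7},{q3,q5,q7}}
  A12={{q1,q5},{q1,q5,q7}} A13={{q1,q7},{q1,q5,q7}} A23={{q3,q5},{q5,q7},{q1,q5,q7},{q3,q5,q7}}
  A123={{q1,q5,q7}}
components per intersection:
  A1: {{q1},{q1,q5},{q1,q7},{q1,q5,q7}} {{q2}}
  A2: {{q4}} {{q5},{q1,q5},{q3,q5},{q5,q7},{q1,q5,q7},{q3,q5,q7}}
  A3: {{q3},{q7},{q1,q7},{q3,q5},{q3,q7},{q5,q7},{q1,q5,q7},{q3,q5,q7}} {{q6}}
  A12: {{q1,q5},{q1,q5,q7}}
  A13: {{q1,q7},{q1,q5,q7}}
  A23: {{q3,q5},{q5,q7},{q1,q5,q7},{q3,q5,q7}}
  A123: {{q1,q5,q7}}
C dims 6,3,1; δ0: rk 2, SNF 1^2; δ1: rk 1, SNF 1^1
degree 0: 6−2−0 = 4 → Ȟ^0 ≅ Z^4
degree 1: 3−1−2 = 0 → Ȟ^1 ≅ 0
degree 2: 1−0−1 = 0 → Ȟ^2 ≅ 0


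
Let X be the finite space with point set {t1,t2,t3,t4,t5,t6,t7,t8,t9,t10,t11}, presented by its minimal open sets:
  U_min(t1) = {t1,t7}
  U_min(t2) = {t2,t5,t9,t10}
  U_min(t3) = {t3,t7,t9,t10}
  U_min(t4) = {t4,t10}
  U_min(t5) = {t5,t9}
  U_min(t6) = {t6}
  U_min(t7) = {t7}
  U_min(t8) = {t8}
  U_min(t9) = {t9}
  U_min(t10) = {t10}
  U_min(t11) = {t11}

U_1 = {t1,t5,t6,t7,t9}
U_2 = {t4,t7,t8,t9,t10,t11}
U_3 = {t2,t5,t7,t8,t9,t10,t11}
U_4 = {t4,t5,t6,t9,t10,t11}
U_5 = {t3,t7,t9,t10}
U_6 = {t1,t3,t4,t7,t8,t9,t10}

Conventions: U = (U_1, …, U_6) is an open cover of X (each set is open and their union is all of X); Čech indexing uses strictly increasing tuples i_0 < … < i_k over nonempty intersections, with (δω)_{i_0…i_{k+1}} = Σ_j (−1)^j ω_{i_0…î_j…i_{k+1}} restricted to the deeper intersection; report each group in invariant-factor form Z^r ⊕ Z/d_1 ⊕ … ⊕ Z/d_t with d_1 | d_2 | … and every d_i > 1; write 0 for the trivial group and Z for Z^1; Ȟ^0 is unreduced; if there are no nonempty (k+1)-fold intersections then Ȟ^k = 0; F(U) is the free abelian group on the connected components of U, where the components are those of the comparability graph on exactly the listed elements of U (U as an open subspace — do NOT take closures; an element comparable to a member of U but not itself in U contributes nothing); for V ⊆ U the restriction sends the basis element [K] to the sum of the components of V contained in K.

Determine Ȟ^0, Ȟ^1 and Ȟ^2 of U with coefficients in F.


Ȟ^0(U;F) ≅ Z^4,  Ȟ^1(U;F) ≅ Z,  Ȟ^2(U;F) ≅ 0

nonempty intersections:
  U12={t7,t9} U13={t5,t7,t9} U14={t5,t6,t9} U15={t7,t9} U16={t1,t7,t9} U23={t7,t8,t9,t10,t11} U24={t4,t9,t10,t11} U25={t7,t9,t10} U26={t4,t7,t8,t9,t10} U34={t5,t9,t10,t11} U35={t7,t9,t10} U36={t7,t8,t9,t10} U45={t9,t10} U46={t4,t9,t10} U56={t3,t7,t9,t10}
  U123={t7,t9} U124={t9} U125={t7,t9} U126={t7,t9} U134={t5,t9} U135={t7,t9} U136={t7,t9} U145={t9} U146={t9} U156={t7,t9} U234={t9,t10,t11} U235={t7,t9,t10} U236={t7,t8,t9,t10} U245={t9,t10} U246={t4,t9,t10} U256={t7,t9,t10} U345={t9,t10} U346={t9,t10} U356={t7,t9,t10} U456={t9,t10}
  U1234={t9} U1235={t7,t9} U1236={t7,t9} U1245={t9} U1246={t9} U1256={t7,t9} U1345={t9} U1346={t9} U1356={t7,t9} U1456={t9} U2345={t9,t10} U2346={t9,t10} U2356={t7,t9,t10} U2456={t9,t10} U3456={t9,t10}
  U12345={t9} U12346={t9} U12356={t7,t9} U12456={t9} U13456={t9} U23456={t9,t10}
  U123456={t9}
components per intersection:
  U1: {t1,t7} {t5,t9} {t6}
  U2: {t4,t10} {t7} {t8} {t9} {t11}
  U3: {t2,t5,t9,t10} {t7} {t8} {t11}
  U4: {t4,t10} {t5,t9} {t6} {t11}
  U5: {t3,t7,t9,t10}
  U6: {t1,t3,t4,t7,t9,t10} {t8}
  U12: {t7} {t9}
  U13: {t5,t9} {t7}
  U14: {t5,t9} {t6}
  U15: {t7} {t9}
  U16: {t1,t7} {t9}
  U23: {t7} {t8} {t9} {t10} {t11}
  U24: {t4,t10} {t9} {t11}
  U25: {t7} {t9} {t10}
  U26: {t4,t10} {t7} {t8} {t9}
  U34: {t5,t9} {t10} {t11}
  U35: {t7} {t9} {t10}
  U36: {t7} {t8} {t9} {t10}
  U45: {t9} {t10}
  U46: {t4,t10} {t9}
  U56: {t3,t7,t9,t10}
  U123: {t7} {t9}
  U124: {t9}
  U125: {t7} {t9}
  U126: {t7} {t9}
  U134: {t5,t9}
  U135: {t7} {t9}
  U136: {t7} {t9}
  U145: {t9}
  U146: {t9}
  U156: {t7} {t9}
  U234: {t9} {t10} {t11}
  U235: {t7} {t9} {t10}
  U236: {t7} {t8} {t9} {t10}
  U245: {t9} {t10}
  U246: {t4,t10} {t9}
  U256: {t7} {t9} {t10}
  U345: {t9} {t10}
  U346: {t9} {t10}
  U356: {t7} {t9} {t10}
  U456: {t9} {t10}
  U1234: {t9}
  U1235: {t7} {t9}
  U1236: {t7} {t9}
  U1245: {t9}
  U1246: {t9}
  U1256: {t7} {t9}
  U1345: {t9}
  U1346: {t9}
  U1356: {t7} {t9}
  U1456: {t9}
  U2345: {t9} {t10}
  U2346: {t9} {t10}
  U2356: {t7} {t9} {t10}
  U2456: {t9} {t10}
  U3456: {t9} {t10}
  U12345: {t9}
  U12346: {t9}
  U12356: {t7} {t9}
  U12456: {t9}
  U13456: {t9}
  U23456: {t9} {t10}
  U123456: {t9}
C dims 19,40,42,25; δ0: rk 15, SNF 1^15; δ1: rk 24, SNF 1^24; δ2: rk 18, SNF 1^18
Ȟ^0: (19−15)−0=4 ⇒ Z^4
Ȟ^1: (40−24)−15=1 ⇒ Z
Ȟ^2: (42−18)−24=0 ⇒ 0


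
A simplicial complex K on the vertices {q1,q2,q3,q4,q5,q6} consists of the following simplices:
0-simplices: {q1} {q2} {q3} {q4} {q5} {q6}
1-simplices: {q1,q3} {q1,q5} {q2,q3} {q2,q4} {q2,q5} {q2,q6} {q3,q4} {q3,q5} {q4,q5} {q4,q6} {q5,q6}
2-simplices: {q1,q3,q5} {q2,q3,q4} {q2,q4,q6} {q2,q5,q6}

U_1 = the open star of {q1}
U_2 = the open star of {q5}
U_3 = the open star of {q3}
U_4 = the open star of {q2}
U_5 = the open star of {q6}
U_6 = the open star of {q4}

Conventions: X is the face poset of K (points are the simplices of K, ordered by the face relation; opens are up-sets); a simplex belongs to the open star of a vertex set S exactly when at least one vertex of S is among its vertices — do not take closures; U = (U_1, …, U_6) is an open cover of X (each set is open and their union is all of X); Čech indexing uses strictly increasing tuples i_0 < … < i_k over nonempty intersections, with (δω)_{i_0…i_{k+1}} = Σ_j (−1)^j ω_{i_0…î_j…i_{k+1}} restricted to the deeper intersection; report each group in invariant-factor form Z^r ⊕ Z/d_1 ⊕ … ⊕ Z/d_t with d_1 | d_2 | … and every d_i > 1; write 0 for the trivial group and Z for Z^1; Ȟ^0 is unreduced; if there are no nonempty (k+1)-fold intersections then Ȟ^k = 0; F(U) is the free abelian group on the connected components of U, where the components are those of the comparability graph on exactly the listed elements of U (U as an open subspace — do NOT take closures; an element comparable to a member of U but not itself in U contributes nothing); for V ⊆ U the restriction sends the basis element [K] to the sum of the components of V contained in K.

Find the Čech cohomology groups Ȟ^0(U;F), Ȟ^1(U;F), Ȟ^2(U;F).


Ȟ^0 = Z, Ȟ^1 = Z^2, Ȟ^2 = 0

intersection data:
  U1={{q1},{q1,q3},{q1,q5},{q1,q3,q5}} U2={{q5},{q1,q5},{q2,q5},{q3,q5},{q4,q5},{q5,q6},{q1,q3,q5},{q2,q5,q6}} U3={{q3},{q1,q3},{q2,q3},{q3,q4},{q3,q5},{q1,q3,q5},{q2,q3,q4}} U4={{q2},{q2,q3},{q2,q4},{q2,q5},{q2,q6},{q2,q3,q4},{q2,q4,q6},{q2,q5,q6}} U5={{q6},{q2,q6},{q4,q6},{q5,q6},{q2,q4,q6},{q2,q5,q6}} U6={{q4},{q2,q4},{q3,q4},{q4,q5},{q4,q6},{q2,q3,q4},{q2,q4,q6}}
  U12={{q1,q5},{q1,q3,q5}} U13={{q1,q3},{q1,q3,q5}} U23={{q3,q5},{q1,q3,q5}} U24={{q2,q5},{q2,q5,q6}} U25={{q5,q6},{q2,q5,q6}} U26={{q4,q5}} U34={{q2,q3},{q2,q3,q4}} U36={{q3,q4},{q2,q3,q4}} U45={{q2,q6},{q2,q4,q6},{q2,q5,q6}} U46={{q2,q4},{q2,q3,q4},{q2,q4,q6}} U56={{q4,q6},{q2,q4,q6}}
  U123={{q1,q3,q5}} U245={{q2,q5,q6}} U346={{q2,q3,q4}} U456={{q2,q4,q6}}
components per intersection:
  U1: {{q1},{q1,q3},{q1,q5},{q1,q3,q5}}
  U2: {{q5},{q1,q5},{q2,q5},{q3,q5},{q4,q5},{q5,q6},{q1,q3,q5},{q2,q5,q6}}
  U3: {{q3},{q1,q3},{q2,q3},{q3,q4},{q3,q5},{q1,q3,q5},{q2,q3,q4}}
  U4: {{q2},{q2,q3},{q2,q4},{q2,q5},{q2,q6},{q2,q3,q4},{q2,q4,q6},{q2,q5,q6}}
  U5: {{q6},{q2,q6},{q4,q6},{q5,q6},{q2,q4,q6},{q2,q5,q6}}
  U6: {{q4},{q2,q4},{q3,q4},{q4,q5},{q4,q6},{q2,q3,q4},{q2,q4,q6}}
  U12: {{q1,q5},{q1,q3,q5}}
  U13: {{q1,q3},{q1,q3,q5}}
  U23: {{q3,q5},{q1,q3,q5}}
  U24: {{q2,q5},{q2,q5,q6}}
  U25: {{q5,q6},{q2,q5,q6}}
  U26: {{q4,q5}}
  U34: {{q2,q3},{q2,q3,q4}}
  U36: {{q3,q4},{q2,q3,q4}}
  U45: {{q2,q6},{q2,q4,q6},{q2,q5,q6}}
  U46: {{q2,q4},{q2,q3,q4},{q2,q4,q6}}
  U56: {{q4,q6},{q2,q4,q6}}
  U123: {{q1,q3,q5}}
  U245: {{q2,q5,q6}}
  U346: {{q2,q3,q4}}
  U456: {{q2,q4,q6}}
C dims 6,11,4; δ0: rk 5, SNF 1^5; δ1: rk 4, SNF 1^4
Ȟ^0 = (6 − 5) − 0 = 1, so Ȟ^0 ≅ Z
Ȟ^1 = (11 − 4) − 5 = 2, so Ȟ^1 ≅ Z^2
Ȟ^2 = (4 − 0) − 4 = 0, so Ȟ^2 ≅ 0


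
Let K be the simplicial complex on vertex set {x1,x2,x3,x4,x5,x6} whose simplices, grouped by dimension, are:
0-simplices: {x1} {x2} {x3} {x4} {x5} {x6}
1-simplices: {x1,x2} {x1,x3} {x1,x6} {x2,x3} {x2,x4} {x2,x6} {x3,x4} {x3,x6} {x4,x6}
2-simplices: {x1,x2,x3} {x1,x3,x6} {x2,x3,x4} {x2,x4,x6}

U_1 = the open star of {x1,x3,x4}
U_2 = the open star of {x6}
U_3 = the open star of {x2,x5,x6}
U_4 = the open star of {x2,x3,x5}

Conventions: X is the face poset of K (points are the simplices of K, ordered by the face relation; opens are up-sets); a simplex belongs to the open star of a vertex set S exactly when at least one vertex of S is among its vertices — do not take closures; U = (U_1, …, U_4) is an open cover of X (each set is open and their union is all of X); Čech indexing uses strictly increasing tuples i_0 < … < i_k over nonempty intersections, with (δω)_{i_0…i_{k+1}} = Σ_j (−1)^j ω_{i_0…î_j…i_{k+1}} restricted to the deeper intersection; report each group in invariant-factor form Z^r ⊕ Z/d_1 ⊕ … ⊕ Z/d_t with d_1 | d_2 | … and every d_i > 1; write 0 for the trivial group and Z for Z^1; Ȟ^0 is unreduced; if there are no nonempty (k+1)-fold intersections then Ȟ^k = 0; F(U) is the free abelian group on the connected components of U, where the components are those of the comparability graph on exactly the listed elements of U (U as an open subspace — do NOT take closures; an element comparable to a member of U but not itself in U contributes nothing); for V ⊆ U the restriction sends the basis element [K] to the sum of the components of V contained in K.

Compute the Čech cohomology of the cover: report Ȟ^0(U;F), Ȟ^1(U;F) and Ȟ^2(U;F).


nonempty overlaps:
  U1={{x1},{x3},{x4},{x1,x2},{x1,x3},{x1,x6},{x2,x3},{x2,x4},{x3,x4},{x3,x6},{x4,x6},{x1,x2,x3},{x1,x3,x6},{x2,x3,x4},{x2,x4,x6}} U2={{x6},{x1,x6},{x2,x6},{x3,x6},{x4,x6},{x1,x3,x6},{x2,x4,x6}} U3={{x2},{x5},{x6},{x1,x2},{x1,x6},{x2,x3},{x2,x4},{x2,x6},{x3,x6},{x4,x6},{x1,x2,x3},{x1,x3,x6},{x2,x3,x4},{x2,x4,x6}} U4={{x2},{x3},{x5},{x1,x2},{x1,x3},{x2,x3},{x2,x4},{x2,x6},{x3,x4},{x3,x6},{x1,x2,x3},{x1,x3,x6},{x2,x3,x4},{x2,x4,x6}}
  U12={{x1,x6},{x3,x6},{x4,x6},{x1,x3,x6},{x2,x4,x6}} U13={{x1,x2},{x1,x6},{x2,x3},{x2,x4},{x3,x6},{x4,x6},{x1,x2,x3},{x1,x3,x6},{x2,x3,x4},{x2,x4,x6}} U14={{x3},{x1,x2},{x1,x3},{x2,x3},{x2,x4},{x3,x4},{x3,x6},{x1,x2,x3},{x1,x3,x6},{x2,x3,x4},{x2,x4,x6}} U23={{x6},{x1,x6},{x2,x6},{x3,x6},{x4,x6},{x1,x3,x6},{x2,x4,x6}} U24={{x2,x6},{x3,x6},{x1,x3,x6},{x2,x4,x6}} U34={{x2},{x5},{x1,x2},{x2,x3},{x2,x4},{x2,x6},{x3,x6},{x1,x2,x3},{x1,x3,x6},{x2,x3,x4},{x2,x4,x6}}
  U123={{x1,x6},{x3,x6},{x4,x6},{x1,x3,x6},{x2,x4,x6}} U124={{x3,x6},{x1,x3,x6},{x2,x4,x6}} U134={{x1,x2},{x2,x3},{x2,x4},{x3,x6},{x1,x2,x3},{x1,x3,x6},{x2,x3,x4},{x2,x4,x6}} U234={{x2,x6},{x3,x6},{x1,x3,x6},{x2,x4,x6}}
  U1234={{x3,x6},{x1,x3,x6},{x2,x4,x6}}
components per intersection:
  U1: {{x1},{x3},{x4},{x1,x2},{x1,x3},{x1,x6},{x2,x3},{x2,x4},{x3,x4},{x3,x6},{x4,x6},{x1,x2,x3},{x1,x3,x6},{x2,x3,x4},{x2,x4,x6}}
  U2: {{x6},{x1,x6},{x2,x6},{x3,x6},{x4,x6},{x1,x3,x6},{x2,x4,x6}}
  U3: {{x2},{x6},{x1,x2},{x1,x6},{x2,x3},{x2,x4},{x2,x6},{x3,x6},{x4,x6},{x1,x2,x3},{x1,x3,x6},{x2,x3,x4},{x2,x4,x6}} {{x5}}
  U4: {{x2},{x3},{x1,x2},{x1,x3},{x2,x3},{x2,x4},{x2,x6},{x3,x4},{x3,x6},{x1,x2,x3},{x1,x3,x6},{x2,x3,x4},{x2,x4,x6}} {{x5}}
  U12: {{x1,x6},{x3,x6},{x1,x3,x6}} {{x4,x6},{x2,x4,x6}}
  U13: {{x1,x2},{x2,x3},{x2,x4},{x4,x6},{x1,x2,x3},{x2,x3,x4},{x2,x4,x6}} {{x1,x6},{x3,x6},{x1,x3,x6}}
  U14: {{x3},{x1,x2},{x1,x3},{x2,x3},{x2,x4},{x3,x4},{x3,x6},{x1,x2,x3},{x1,x3,x6},{x2,x3,x4},{x2,x4,x6}}
  U23: {{x6},{x1,x6},{x2,x6},{x3,x6},{x4,x6},{x1,x3,x6},{x2,x4,x6}}
  U24: {{x2,x6},{x2,x4,x6}} {{x3,x6},{x1,x3,x6}}
  U34: {{x2},{x1,x2},{x2,x3},{x2,x4},{x2,x6},{x1,x2,x3},{x2,x3,x4},{x2,x4,x6}} {{x5}} {{x3,x6},{x1,x3,x6}}
  U123: {{x1,x6},{x3,x6},{x1,x3,x6}} {{x4,x6},{x2,x4,x6}}
  U124: {{x3,x6},{x1,x3,x6}} {{x2,x4,x6}}
  U134: {{x1,x2},{x2,x3},{x2,x4},{x1,x2,x3},{x2,x3,x4},{x2,x4,x6}} {{x3,x6},{x1,x3,x6}}
  U234: {{x2,x6},{x2,x4,x6}} {{x3,x6},{x1,x3,x6}}
  U1234: {{x3,x6},{x1,x3,x6}} {{x2,x4,x6}}
C dims 6,11,8,2; δ0: rk 4, SNF 1^4; δ1: rk 6, SNF 1^6; δ2: rk 2, SNF 1^2
degree 0: 6−4−0 = 2 → Ȟ^0 ≅ Z^2
degree 1: 11−6−4 = 1 → Ȟ^1 ≅ Z
degree 2: 8−2−6 = 0 → Ȟ^2 ≅ 0

Ȟ^0(U;F) ≅ Z^2, Ȟ^1(U;F) ≅ Z, Ȟ^2(U;F) ≅ 0


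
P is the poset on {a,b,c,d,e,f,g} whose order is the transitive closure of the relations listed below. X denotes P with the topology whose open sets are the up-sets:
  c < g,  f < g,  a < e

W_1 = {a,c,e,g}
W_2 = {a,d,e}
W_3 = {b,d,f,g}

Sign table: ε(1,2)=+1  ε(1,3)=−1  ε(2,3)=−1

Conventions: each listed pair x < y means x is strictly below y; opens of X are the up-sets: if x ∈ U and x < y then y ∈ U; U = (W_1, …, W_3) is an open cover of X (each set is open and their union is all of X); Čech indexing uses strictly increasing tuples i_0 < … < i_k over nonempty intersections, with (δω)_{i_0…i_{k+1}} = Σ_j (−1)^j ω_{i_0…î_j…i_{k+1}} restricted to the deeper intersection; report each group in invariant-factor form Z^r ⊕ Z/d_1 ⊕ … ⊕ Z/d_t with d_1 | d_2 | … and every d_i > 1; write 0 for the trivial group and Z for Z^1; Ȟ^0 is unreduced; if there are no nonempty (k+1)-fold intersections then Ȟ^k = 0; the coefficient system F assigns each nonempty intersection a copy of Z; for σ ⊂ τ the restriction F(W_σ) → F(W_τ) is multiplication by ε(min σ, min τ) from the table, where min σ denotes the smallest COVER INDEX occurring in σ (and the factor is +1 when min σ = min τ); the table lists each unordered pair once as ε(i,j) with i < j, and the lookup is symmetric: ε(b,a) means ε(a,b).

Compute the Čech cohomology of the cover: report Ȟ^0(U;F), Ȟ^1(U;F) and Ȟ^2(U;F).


Ȟ^0 = Z, Ȟ^1 = Z, Ȟ^2 = 0

intersection data:
  W12={a,e} W13={g} W23={d}
C dims 3,3; δ0: rk 2, SNF 1^2
Ȟ^0 = (3 − 2) − 0 = 1, so Ȟ^0 ≅ Z
Ȟ^1 = (3 − 0) − 2 = 1, so Ȟ^1 ≅ Z
Ȟ^2 = (0 − 0) − 0 = 0, so Ȟ^2 ≅ 0


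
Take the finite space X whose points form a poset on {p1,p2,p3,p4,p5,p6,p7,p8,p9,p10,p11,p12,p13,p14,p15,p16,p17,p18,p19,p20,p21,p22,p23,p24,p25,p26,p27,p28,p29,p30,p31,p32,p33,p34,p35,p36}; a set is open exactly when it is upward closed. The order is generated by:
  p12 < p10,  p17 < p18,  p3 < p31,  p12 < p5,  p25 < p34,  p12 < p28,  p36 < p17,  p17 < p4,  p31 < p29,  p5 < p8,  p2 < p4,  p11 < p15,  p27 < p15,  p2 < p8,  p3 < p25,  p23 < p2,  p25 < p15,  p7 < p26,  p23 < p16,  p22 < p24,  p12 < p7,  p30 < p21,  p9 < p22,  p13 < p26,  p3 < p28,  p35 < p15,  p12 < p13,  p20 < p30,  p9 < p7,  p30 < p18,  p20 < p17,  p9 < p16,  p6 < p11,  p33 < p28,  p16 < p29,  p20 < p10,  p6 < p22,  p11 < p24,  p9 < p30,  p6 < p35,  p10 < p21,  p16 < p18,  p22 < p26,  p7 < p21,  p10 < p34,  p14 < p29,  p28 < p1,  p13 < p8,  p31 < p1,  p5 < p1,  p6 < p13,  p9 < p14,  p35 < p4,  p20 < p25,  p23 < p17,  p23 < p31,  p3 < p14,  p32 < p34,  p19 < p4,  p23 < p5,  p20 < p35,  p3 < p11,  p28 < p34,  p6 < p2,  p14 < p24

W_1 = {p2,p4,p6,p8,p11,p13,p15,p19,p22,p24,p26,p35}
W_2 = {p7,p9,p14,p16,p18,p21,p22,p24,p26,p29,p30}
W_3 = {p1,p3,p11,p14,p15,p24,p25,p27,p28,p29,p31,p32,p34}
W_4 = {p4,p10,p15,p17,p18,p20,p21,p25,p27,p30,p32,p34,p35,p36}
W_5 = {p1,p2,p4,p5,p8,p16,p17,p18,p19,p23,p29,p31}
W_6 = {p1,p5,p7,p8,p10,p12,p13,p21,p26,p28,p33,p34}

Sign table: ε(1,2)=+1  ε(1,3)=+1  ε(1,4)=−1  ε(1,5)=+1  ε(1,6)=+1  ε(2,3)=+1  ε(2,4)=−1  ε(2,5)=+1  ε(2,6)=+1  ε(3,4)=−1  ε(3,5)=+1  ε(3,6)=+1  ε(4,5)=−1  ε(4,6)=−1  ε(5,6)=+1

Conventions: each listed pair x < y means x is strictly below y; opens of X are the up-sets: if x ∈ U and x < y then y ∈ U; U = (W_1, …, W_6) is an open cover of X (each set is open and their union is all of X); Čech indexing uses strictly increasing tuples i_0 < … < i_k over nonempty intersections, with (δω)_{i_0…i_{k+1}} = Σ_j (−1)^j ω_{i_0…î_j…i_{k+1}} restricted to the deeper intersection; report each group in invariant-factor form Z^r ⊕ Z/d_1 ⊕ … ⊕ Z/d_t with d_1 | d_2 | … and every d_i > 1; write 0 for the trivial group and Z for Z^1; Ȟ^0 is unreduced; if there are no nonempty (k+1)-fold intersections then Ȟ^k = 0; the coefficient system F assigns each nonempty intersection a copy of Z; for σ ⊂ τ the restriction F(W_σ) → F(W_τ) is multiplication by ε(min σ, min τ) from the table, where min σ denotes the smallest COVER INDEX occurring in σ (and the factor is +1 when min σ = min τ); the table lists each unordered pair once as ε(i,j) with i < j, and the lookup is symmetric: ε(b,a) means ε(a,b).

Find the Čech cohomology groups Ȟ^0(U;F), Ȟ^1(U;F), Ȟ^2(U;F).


Ȟ^0 = Z,  Ȟ^1 = 0,  Ȟ^2 = Z/2

nerve of the cover:
  W12={p22,p24,p26} W13={p11,p15,p24} W14={p4,p15,p35} W15={p2,p4,p8,p19} W16={p8,p13,p26} W23={p14,p24,p29} W24={p18,p21,p30} W25={p16,p18,p29} W26={p7,p21,p26} W34={p15,p25,p27,p32,p34} W35={p1,p29,p31} W36={p1,p28,p34} W45={p4,p17,p18} W46={p10,p21,p34} W56={p1,p5,p8}
  W123={p24} W126={p26} W134={p15} W145={p4} W156={p8} W235={p29} W245={p18} W246={p21} W346={p34} W356={p1}
C dims 6,15,10; δ0: rk 5, SNF 1^5; δ1: rk 10, SNF 1^9·2
Ȟ^0 = (6 − 5) − 0 = 1, so Ȟ^0 ≅ Z
Ȟ^1 = (15 − 10) − 5 = 0, so Ȟ^1 ≅ 0
Ȟ^2 = (10 − 0) − 10 = 0 plus torsion [2], so Ȟ^2 ≅ Z/2


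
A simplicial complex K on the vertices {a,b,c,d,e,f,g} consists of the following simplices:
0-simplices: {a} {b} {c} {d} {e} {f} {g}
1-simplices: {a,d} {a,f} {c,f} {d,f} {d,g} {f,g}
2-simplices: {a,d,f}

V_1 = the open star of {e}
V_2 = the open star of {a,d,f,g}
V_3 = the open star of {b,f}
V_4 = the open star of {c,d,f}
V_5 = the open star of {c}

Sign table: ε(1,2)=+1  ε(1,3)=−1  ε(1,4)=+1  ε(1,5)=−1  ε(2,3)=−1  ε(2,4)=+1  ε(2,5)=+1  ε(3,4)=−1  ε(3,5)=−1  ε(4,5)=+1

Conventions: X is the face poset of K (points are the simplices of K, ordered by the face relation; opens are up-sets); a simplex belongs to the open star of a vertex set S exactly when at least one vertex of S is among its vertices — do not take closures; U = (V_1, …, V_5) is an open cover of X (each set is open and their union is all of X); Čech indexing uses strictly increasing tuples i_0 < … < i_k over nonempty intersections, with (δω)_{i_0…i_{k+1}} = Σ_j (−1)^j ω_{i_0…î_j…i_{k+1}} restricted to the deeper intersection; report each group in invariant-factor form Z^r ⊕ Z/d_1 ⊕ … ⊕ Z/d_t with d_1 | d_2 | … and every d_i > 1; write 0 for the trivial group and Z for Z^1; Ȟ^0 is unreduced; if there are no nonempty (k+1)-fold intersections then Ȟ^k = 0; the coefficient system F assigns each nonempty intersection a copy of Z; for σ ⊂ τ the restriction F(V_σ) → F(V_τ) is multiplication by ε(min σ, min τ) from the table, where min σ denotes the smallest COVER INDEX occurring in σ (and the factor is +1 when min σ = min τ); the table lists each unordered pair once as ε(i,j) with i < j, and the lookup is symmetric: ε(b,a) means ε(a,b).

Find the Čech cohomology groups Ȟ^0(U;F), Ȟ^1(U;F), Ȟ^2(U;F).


Ȟ^0(U;F) ≅ Z^2; Ȟ^1(U;F) ≅ 0; Ȟ^2(U;F) ≅ 0

intersection data:
  V1={{e}} V2={{a},{d},{f},{g},{a,d},{a,f},{c,f},{d,f},{d,g},{f,g},{a,d,f}} V3={{b},{f},{a,f},{c,f},{d,f},{f,g},{a,d,f}} V4={{c},{d},{f},{a,d},{a,f},{c,f},{d,f},{d,g},{f,g},{a,d,f}} V5={{c},{c,f}}
  V23={{f},{a,f},{c,f},{d,f},{f,g},{a,d,f}} V24={{d},{f},{a,d},{a,f},{c,f},{d,f},{d,g},{f,g},{a,d,f}} V25={{c,f}} V34={{f},{a,f},{c,f},{d,f},{f,g},{a,d,f}} V35={{c,f}} V45={{c},{c,f}}
  V234={{f},{a,f},{c,f},{d,f},{f,g},{a,d,f}} V235={{c,f}} V245={{c,f}} V345={{c,f}}
  V2345={{c,f}}
C dims 5,6,4,1; δ0: rk 3, SNF 1^3; δ1: rk 3, SNF 1^3; δ2: rk 1, SNF 1^1
Ȟ^0 = (5 − 3) − 0 = 2, so Ȟ^0 ≅ Z^2
Ȟ^1 = (6 − 3) − 3 = 0, so Ȟ^1 ≅ 0
Ȟ^2 = (4 − 1) − 3 = 0, so Ȟ^2 ≅ 0
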